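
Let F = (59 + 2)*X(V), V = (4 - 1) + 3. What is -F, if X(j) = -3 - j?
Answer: 549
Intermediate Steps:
V = 6 (V = 3 + 3 = 6)
F = -549 (F = (59 + 2)*(-3 - 1*6) = 61*(-3 - 6) = 61*(-9) = -549)
-F = -1*(-549) = 549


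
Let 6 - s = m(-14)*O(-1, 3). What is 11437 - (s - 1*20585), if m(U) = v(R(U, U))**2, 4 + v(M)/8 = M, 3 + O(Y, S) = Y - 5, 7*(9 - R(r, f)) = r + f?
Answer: -14640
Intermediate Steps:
R(r, f) = 9 - f/7 - r/7 (R(r, f) = 9 - (r + f)/7 = 9 - (f + r)/7 = 9 + (-f/7 - r/7) = 9 - f/7 - r/7)
O(Y, S) = -8 + Y (O(Y, S) = -3 + (Y - 5) = -3 + (-5 + Y) = -8 + Y)
v(M) = -32 + 8*M
m(U) = (40 - 16*U/7)**2 (m(U) = (-32 + 8*(9 - U/7 - U/7))**2 = (-32 + 8*(9 - 2*U/7))**2 = (-32 + (72 - 16*U/7))**2 = (40 - 16*U/7)**2)
s = 46662 (s = 6 - 64*(-35 + 2*(-14))**2/49*(-8 - 1) = 6 - 64*(-35 - 28)**2/49*(-9) = 6 - (64/49)*(-63)**2*(-9) = 6 - (64/49)*3969*(-9) = 6 - 5184*(-9) = 6 - 1*(-46656) = 6 + 46656 = 46662)
11437 - (s - 1*20585) = 11437 - (46662 - 1*20585) = 11437 - (46662 - 20585) = 11437 - 1*26077 = 11437 - 26077 = -14640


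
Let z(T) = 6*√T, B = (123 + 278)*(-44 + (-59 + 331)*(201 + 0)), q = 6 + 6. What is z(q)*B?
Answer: 262869936*√3 ≈ 4.5530e+8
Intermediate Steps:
q = 12
B = 21905828 (B = 401*(-44 + 272*201) = 401*(-44 + 54672) = 401*54628 = 21905828)
z(q)*B = (6*√12)*21905828 = (6*(2*√3))*21905828 = (12*√3)*21905828 = 262869936*√3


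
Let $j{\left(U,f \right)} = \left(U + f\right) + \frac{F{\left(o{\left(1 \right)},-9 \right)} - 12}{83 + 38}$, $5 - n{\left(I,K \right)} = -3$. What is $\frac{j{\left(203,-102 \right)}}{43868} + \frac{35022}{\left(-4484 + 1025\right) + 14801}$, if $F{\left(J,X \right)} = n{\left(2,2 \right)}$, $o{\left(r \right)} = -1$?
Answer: $\frac{93018160915}{30101826788} \approx 3.0901$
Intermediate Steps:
$n{\left(I,K \right)} = 8$ ($n{\left(I,K \right)} = 5 - -3 = 5 + 3 = 8$)
$F{\left(J,X \right)} = 8$
$j{\left(U,f \right)} = - \frac{4}{121} + U + f$ ($j{\left(U,f \right)} = \left(U + f\right) + \frac{8 - 12}{83 + 38} = \left(U + f\right) - \frac{4}{121} = - \frac{4}{121} + U + f$)
$\frac{j{\left(203,-102 \right)}}{43868} + \frac{35022}{\left(-4484 + 1025\right) + 14801} = \frac{- \frac{4}{121} + 203 - 102}{43868} + \frac{35022}{\left(-4484 + 1025\right) + 14801} = \frac{12217}{121} \cdot \frac{1}{43868} + \frac{35022}{-3459 + 14801} = \frac{12217}{5308028} + \frac{35022}{11342} = \frac{12217}{5308028} + 35022 \cdot \frac{1}{11342} = \frac{12217}{5308028} + \frac{17511}{5671} = \frac{93018160915}{30101826788}$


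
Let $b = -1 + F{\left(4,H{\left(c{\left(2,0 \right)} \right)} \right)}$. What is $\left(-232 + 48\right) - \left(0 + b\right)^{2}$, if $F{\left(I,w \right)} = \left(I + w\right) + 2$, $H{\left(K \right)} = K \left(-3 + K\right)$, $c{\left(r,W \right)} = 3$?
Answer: $-209$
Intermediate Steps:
$F{\left(I,w \right)} = 2 + I + w$
$b = 5$ ($b = -1 + \left(2 + 4 + 3 \left(-3 + 3\right)\right) = -1 + \left(2 + 4 + 3 \cdot 0\right) = -1 + \left(2 + 4 + 0\right) = -1 + 6 = 5$)
$\left(-232 + 48\right) - \left(0 + b\right)^{2} = \left(-232 + 48\right) - \left(0 + 5\right)^{2} = -184 - 5^{2} = -184 - 25 = -209$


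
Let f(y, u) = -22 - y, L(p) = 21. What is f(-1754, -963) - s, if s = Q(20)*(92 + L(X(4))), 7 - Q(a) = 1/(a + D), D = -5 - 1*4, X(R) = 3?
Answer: 10464/11 ≈ 951.27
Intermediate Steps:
D = -9 (D = -5 - 4 = -9)
Q(a) = 7 - 1/(-9 + a) (Q(a) = 7 - 1/(a - 9) = 7 - 1/(-9 + a))
s = 8588/11 (s = ((-64 + 7*20)/(-9 + 20))*(92 + 21) = ((-64 + 140)/11)*113 = ((1/11)*76)*113 = (76/11)*113 = 8588/11 ≈ 780.73)
f(-1754, -963) - s = (-22 - 1*(-1754)) - 1*8588/11 = (-22 + 1754) - 8588/11 = 1732 - 8588/11 = 10464/11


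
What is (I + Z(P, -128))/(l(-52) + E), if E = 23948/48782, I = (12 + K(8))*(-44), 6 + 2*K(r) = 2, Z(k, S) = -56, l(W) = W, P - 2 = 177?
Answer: 6048968/628179 ≈ 9.6294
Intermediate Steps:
P = 179 (P = 2 + 177 = 179)
K(r) = -2 (K(r) = -3 + (1/2)*2 = -3 + 1 = -2)
I = -440 (I = (12 - 2)*(-44) = 10*(-44) = -440)
E = 11974/24391 (E = 23948*(1/48782) = 11974/24391 ≈ 0.49092)
(I + Z(P, -128))/(l(-52) + E) = (-440 - 56)/(-52 + 11974/24391) = -496/(-1256358/24391) = -496*(-24391/1256358) = 6048968/628179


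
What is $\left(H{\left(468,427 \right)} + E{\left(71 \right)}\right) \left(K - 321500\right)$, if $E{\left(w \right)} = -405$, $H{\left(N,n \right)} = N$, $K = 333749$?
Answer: $771687$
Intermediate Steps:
$\left(H{\left(468,427 \right)} + E{\left(71 \right)}\right) \left(K - 321500\right) = \left(468 - 405\right) \left(333749 - 321500\right) = 63 \cdot 12249 = 771687$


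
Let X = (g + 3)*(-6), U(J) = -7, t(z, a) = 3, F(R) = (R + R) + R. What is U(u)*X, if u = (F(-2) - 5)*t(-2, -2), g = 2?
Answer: 210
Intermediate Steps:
F(R) = 3*R (F(R) = 2*R + R = 3*R)
u = -33 (u = (3*(-2) - 5)*3 = (-6 - 5)*3 = -11*3 = -33)
X = -30 (X = (2 + 3)*(-6) = 5*(-6) = -30)
U(u)*X = -7*(-30) = 210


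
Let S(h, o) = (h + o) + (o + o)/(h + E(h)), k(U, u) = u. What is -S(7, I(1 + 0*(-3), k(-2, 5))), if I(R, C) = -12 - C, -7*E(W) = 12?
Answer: 608/37 ≈ 16.432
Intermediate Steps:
E(W) = -12/7 (E(W) = -⅐*12 = -12/7)
S(h, o) = h + o + 2*o/(-12/7 + h) (S(h, o) = (h + o) + (o + o)/(h - 12/7) = (h + o) + (2*o)/(-12/7 + h) = (h + o) + 2*o/(-12/7 + h) = h + o + 2*o/(-12/7 + h))
-S(7, I(1 + 0*(-3), k(-2, 5))) = -(-12*7 + 2*(-12 - 1*5) + 7*7² + 7*7*(-12 - 1*5))/(-12 + 7*7) = -(-84 + 2*(-12 - 5) + 7*49 + 7*7*(-12 - 5))/(-12 + 49) = -(-84 + 2*(-17) + 343 + 7*7*(-17))/37 = -(-84 - 34 + 343 - 833)/37 = -(-608)/37 = -1*(-608/37) = 608/37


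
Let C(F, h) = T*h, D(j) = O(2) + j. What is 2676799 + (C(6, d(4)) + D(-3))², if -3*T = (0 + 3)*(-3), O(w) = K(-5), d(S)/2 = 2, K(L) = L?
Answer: 2676815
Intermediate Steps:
d(S) = 4 (d(S) = 2*2 = 4)
O(w) = -5
D(j) = -5 + j
T = 3 (T = -(0 + 3)*(-3)/3 = -(-3) = -⅓*(-9) = 3)
C(F, h) = 3*h
2676799 + (C(6, d(4)) + D(-3))² = 2676799 + (3*4 + (-5 - 3))² = 2676799 + (12 - 8)² = 2676799 + 4² = 2676799 + 16 = 2676815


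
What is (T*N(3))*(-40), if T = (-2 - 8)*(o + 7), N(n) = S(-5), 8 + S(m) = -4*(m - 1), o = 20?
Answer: 172800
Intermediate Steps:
S(m) = -4 - 4*m (S(m) = -8 - 4*(m - 1) = -8 - 4*(-1 + m) = -8 + (4 - 4*m) = -4 - 4*m)
N(n) = 16 (N(n) = -4 - 4*(-5) = -4 + 20 = 16)
T = -270 (T = (-2 - 8)*(20 + 7) = -10*27 = -270)
(T*N(3))*(-40) = -270*16*(-40) = -4320*(-40) = 172800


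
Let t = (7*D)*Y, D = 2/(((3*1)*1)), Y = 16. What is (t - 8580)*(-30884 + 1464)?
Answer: 750680720/3 ≈ 2.5023e+8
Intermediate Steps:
D = ⅔ (D = 2/((3*1)) = 2/3 = 2*(⅓) = ⅔ ≈ 0.66667)
t = 224/3 (t = (7*(⅔))*16 = (14/3)*16 = 224/3 ≈ 74.667)
(t - 8580)*(-30884 + 1464) = (224/3 - 8580)*(-30884 + 1464) = -25516/3*(-29420) = 750680720/3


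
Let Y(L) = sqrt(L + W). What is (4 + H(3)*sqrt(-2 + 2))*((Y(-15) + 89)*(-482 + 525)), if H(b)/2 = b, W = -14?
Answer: 15308 + 172*I*sqrt(29) ≈ 15308.0 + 926.25*I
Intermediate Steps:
H(b) = 2*b
Y(L) = sqrt(-14 + L) (Y(L) = sqrt(L - 14) = sqrt(-14 + L))
(4 + H(3)*sqrt(-2 + 2))*((Y(-15) + 89)*(-482 + 525)) = (4 + (2*3)*sqrt(-2 + 2))*((sqrt(-14 - 15) + 89)*(-482 + 525)) = (4 + 6*sqrt(0))*((sqrt(-29) + 89)*43) = (4 + 6*0)*((I*sqrt(29) + 89)*43) = (4 + 0)*((89 + I*sqrt(29))*43) = 4*(3827 + 43*I*sqrt(29)) = 15308 + 172*I*sqrt(29)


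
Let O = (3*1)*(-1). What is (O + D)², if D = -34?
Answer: 1369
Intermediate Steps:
O = -3 (O = 3*(-1) = -3)
(O + D)² = (-3 - 34)² = (-37)² = 1369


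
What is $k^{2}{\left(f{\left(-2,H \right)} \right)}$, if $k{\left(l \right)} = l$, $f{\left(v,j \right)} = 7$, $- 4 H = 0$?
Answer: $49$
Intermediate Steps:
$H = 0$ ($H = \left(- \frac{1}{4}\right) 0 = 0$)
$k^{2}{\left(f{\left(-2,H \right)} \right)} = 7^{2} = 49$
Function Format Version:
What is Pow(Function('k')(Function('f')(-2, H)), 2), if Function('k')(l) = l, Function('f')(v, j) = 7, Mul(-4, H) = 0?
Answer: 49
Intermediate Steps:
H = 0 (H = Mul(Rational(-1, 4), 0) = 0)
Pow(Function('k')(Function('f')(-2, H)), 2) = Pow(7, 2) = 49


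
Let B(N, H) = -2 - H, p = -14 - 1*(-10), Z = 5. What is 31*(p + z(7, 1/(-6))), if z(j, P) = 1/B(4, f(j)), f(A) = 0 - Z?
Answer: -341/3 ≈ -113.67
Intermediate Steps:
f(A) = -5 (f(A) = 0 - 1*5 = 0 - 5 = -5)
p = -4 (p = -14 + 10 = -4)
z(j, P) = 1/3 (z(j, P) = 1/(-2 - 1*(-5)) = 1/(-2 + 5) = 1/3)
31*(p + z(7, 1/(-6))) = 31*(-4 + 1/3) = 31*(-11/3) = -341/3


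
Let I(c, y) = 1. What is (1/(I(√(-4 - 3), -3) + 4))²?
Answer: 1/25 ≈ 0.040000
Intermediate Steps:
(1/(I(√(-4 - 3), -3) + 4))² = (1/(1 + 4))² = (1/5)² = (⅕)² = 1/25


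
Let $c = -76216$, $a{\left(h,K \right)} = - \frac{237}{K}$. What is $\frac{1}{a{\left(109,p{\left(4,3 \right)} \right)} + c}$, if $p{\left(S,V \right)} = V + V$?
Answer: $- \frac{2}{152511} \approx -1.3114 \cdot 10^{-5}$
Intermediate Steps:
$p{\left(S,V \right)} = 2 V$
$\frac{1}{a{\left(109,p{\left(4,3 \right)} \right)} + c} = \frac{1}{- \frac{237}{2 \cdot 3} - 76216} = \frac{1}{- \frac{237}{6} - 76216} = \frac{1}{\left(-237\right) \frac{1}{6} - 76216} = \frac{1}{- \frac{79}{2} - 76216} = \frac{1}{- \frac{152511}{2}} = - \frac{2}{152511}$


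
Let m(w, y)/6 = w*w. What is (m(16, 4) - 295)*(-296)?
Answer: -367336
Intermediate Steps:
m(w, y) = 6*w² (m(w, y) = 6*(w*w) = 6*w²)
(m(16, 4) - 295)*(-296) = (6*16² - 295)*(-296) = (6*256 - 295)*(-296) = (1536 - 295)*(-296) = 1241*(-296) = -367336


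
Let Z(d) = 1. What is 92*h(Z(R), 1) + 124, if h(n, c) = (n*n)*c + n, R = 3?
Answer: 308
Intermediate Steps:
h(n, c) = n + c*n**2 (h(n, c) = n**2*c + n = c*n**2 + n = n + c*n**2)
92*h(Z(R), 1) + 124 = 92*(1*(1 + 1*1)) + 124 = 92*(1*(1 + 1)) + 124 = 92*(1*2) + 124 = 92*2 + 124 = 184 + 124 = 308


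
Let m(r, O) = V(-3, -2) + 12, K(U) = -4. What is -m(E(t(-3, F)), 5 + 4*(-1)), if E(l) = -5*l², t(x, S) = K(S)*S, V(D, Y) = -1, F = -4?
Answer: -11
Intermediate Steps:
t(x, S) = -4*S
m(r, O) = 11 (m(r, O) = -1 + 12 = 11)
-m(E(t(-3, F)), 5 + 4*(-1)) = -1*11 = -11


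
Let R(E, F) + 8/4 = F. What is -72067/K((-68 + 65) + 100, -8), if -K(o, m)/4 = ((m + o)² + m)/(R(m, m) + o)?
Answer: 6269829/31652 ≈ 198.09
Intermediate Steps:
R(E, F) = -2 + F
K(o, m) = -4*(m + (m + o)²)/(-2 + m + o) (K(o, m) = -4*((m + o)² + m)/((-2 + m) + o) = -4*(m + (m + o)²)/(-2 + m + o))
-72067/K((-68 + 65) + 100, -8) = -72067*(-2 - 8 + ((-68 + 65) + 100))/(4*(-1*(-8) - (-8 + ((-68 + 65) + 100))²)) = -72067*(-2 - 8 + (-3 + 100))/(4*(8 - (-8 + (-3 + 100))²)) = -72067*(-2 - 8 + 97)/(4*(8 - (-8 + 97)²)) = -72067*87/(4*(8 - 1*89²)) = -72067*87/(4*(8 - 1*7921)) = -72067*87/(4*(8 - 7921)) = -72067/(4*(1/87)*(-7913)) = -72067/(-31652/87) = -72067*(-87/31652) = 6269829/31652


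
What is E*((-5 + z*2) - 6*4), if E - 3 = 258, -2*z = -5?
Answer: -6264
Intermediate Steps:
z = 5/2 (z = -½*(-5) = 5/2 ≈ 2.5000)
E = 261 (E = 3 + 258 = 261)
E*((-5 + z*2) - 6*4) = 261*((-5 + (5/2)*2) - 6*4) = 261*((-5 + 5) - 24) = 261*(0 - 24) = 261*(-24) = -6264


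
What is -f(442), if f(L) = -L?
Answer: 442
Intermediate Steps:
-f(442) = -(-1)*442 = -1*(-442) = 442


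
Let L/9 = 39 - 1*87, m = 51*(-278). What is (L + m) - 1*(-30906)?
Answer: 16296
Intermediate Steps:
m = -14178
L = -432 (L = 9*(39 - 1*87) = 9*(39 - 87) = 9*(-48) = -432)
(L + m) - 1*(-30906) = (-432 - 14178) - 1*(-30906) = -14610 + 30906 = 16296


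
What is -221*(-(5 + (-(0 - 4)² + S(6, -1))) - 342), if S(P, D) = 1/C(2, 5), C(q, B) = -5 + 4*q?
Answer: 219674/3 ≈ 73225.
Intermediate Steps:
S(P, D) = ⅓ (S(P, D) = 1/(-5 + 4*2) = 1/(-5 + 8) = 1/3 = ⅓)
-221*(-(5 + (-(0 - 4)² + S(6, -1))) - 342) = -221*(-(5 + (-(0 - 4)² + ⅓)) - 342) = -221*(-(5 + (-1*(-4)² + ⅓)) - 342) = -221*(-(5 + (-1*16 + ⅓)) - 342) = -221*(-(5 + (-16 + ⅓)) - 342) = -221*(-(5 - 47/3) - 342) = -221*(-1*(-32/3) - 342) = -221*(32/3 - 342) = -221*(-994/3) = 219674/3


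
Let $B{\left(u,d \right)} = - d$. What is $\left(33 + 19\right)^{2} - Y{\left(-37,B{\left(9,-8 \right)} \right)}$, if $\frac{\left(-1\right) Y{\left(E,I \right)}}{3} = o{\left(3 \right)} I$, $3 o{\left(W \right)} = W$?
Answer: $2728$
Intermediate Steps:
$o{\left(W \right)} = \frac{W}{3}$
$Y{\left(E,I \right)} = - 3 I$ ($Y{\left(E,I \right)} = - 3 \cdot \frac{1}{3} \cdot 3 I = - 3 \cdot 1 I = - 3 I$)
$\left(33 + 19\right)^{2} - Y{\left(-37,B{\left(9,-8 \right)} \right)} = \left(33 + 19\right)^{2} - - 3 \left(\left(-1\right) \left(-8\right)\right) = 52^{2} - \left(-3\right) 8 = 2704 - -24 = 2704 + 24 = 2728$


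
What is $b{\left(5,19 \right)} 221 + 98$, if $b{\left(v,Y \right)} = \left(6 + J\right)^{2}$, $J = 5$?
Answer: $26839$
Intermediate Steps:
$b{\left(v,Y \right)} = 121$ ($b{\left(v,Y \right)} = \left(6 + 5\right)^{2} = 11^{2} = 121$)
$b{\left(5,19 \right)} 221 + 98 = 121 \cdot 221 + 98 = 26741 + 98 = 26839$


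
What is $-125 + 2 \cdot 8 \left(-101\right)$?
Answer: $-1741$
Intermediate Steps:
$-125 + 2 \cdot 8 \left(-101\right) = -125 + 16 \left(-101\right) = -125 - 1616 = -1741$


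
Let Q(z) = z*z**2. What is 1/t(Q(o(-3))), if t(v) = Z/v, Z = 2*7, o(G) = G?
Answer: -27/14 ≈ -1.9286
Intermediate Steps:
Q(z) = z**3
Z = 14
t(v) = 14/v
1/t(Q(o(-3))) = 1/(14/((-3)**3)) = 1/(14/(-27)) = 1/(14*(-1/27)) = 1/(-14/27) = -27/14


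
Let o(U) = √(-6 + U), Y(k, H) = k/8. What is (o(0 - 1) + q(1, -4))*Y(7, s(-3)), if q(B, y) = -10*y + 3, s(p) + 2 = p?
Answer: 301/8 + 7*I*√7/8 ≈ 37.625 + 2.315*I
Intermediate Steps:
s(p) = -2 + p
Y(k, H) = k/8 (Y(k, H) = k*(⅛) = k/8)
q(B, y) = 3 - 10*y
(o(0 - 1) + q(1, -4))*Y(7, s(-3)) = (√(-6 + (0 - 1)) + (3 - 10*(-4)))*((⅛)*7) = (√(-6 - 1) + (3 + 40))*(7/8) = (√(-7) + 43)*(7/8) = (I*√7 + 43)*(7/8) = (43 + I*√7)*(7/8) = 301/8 + 7*I*√7/8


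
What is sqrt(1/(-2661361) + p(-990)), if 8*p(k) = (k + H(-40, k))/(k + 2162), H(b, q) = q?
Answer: I*sqrt(2054523742542040294)/3119115092 ≈ 0.45954*I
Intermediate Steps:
p(k) = k/(4*(2162 + k)) (p(k) = ((k + k)/(k + 2162))/8 = ((2*k)/(2162 + k))/8 = (2*k/(2162 + k))/8 = k/(4*(2162 + k)))
sqrt(1/(-2661361) + p(-990)) = sqrt(1/(-2661361) + (1/4)*(-990)/(2162 - 990)) = sqrt(-1/2661361 + (1/4)*(-990)/1172) = sqrt(-1/2661361 + (1/4)*(-990)*(1/1172)) = sqrt(-1/2661361 - 495/2344) = sqrt(-1317376039/6238230184) = I*sqrt(2054523742542040294)/3119115092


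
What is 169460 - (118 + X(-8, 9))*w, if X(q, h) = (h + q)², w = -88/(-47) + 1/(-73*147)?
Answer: 12193709683/72051 ≈ 1.6924e+5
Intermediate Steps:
w = 944281/504357 (w = -88*(-1/47) - 1/73*1/147 = 88/47 - 1/10731 = 944281/504357 ≈ 1.8722)
169460 - (118 + X(-8, 9))*w = 169460 - (118 + (9 - 8)²)*944281/504357 = 169460 - (118 + 1²)*944281/504357 = 169460 - (118 + 1)*944281/504357 = 169460 - 119*944281/504357 = 169460 - 1*16052777/72051 = 169460 - 16052777/72051 = 12193709683/72051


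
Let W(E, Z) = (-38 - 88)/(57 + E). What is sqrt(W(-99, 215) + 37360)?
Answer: sqrt(37363) ≈ 193.30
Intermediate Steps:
W(E, Z) = -126/(57 + E)
sqrt(W(-99, 215) + 37360) = sqrt(-126/(57 - 99) + 37360) = sqrt(-126/(-42) + 37360) = sqrt(-126*(-1/42) + 37360) = sqrt(3 + 37360) = sqrt(37363)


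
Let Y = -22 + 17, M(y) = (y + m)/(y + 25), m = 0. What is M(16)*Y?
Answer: -80/41 ≈ -1.9512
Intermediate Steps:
M(y) = y/(25 + y) (M(y) = (y + 0)/(y + 25) = y/(25 + y))
Y = -5
M(16)*Y = (16/(25 + 16))*(-5) = (16/41)*(-5) = -80/41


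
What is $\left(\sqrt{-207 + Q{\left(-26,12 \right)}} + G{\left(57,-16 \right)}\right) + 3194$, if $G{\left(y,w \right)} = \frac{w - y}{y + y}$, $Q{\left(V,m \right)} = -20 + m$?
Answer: $\frac{364043}{114} + i \sqrt{215} \approx 3193.4 + 14.663 i$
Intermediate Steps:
$G{\left(y,w \right)} = \frac{w - y}{2 y}$
$\left(\sqrt{-207 + Q{\left(-26,12 \right)}} + G{\left(57,-16 \right)}\right) + 3194 = \left(\sqrt{-207 + \left(-20 + 12\right)} + \frac{-16 - 57}{2 \cdot 57}\right) + 3194 = \left(\sqrt{-207 - 8} + \frac{1}{2} \cdot \frac{1}{57} \left(-16 - 57\right)\right) + 3194 = \left(\sqrt{-215} + \frac{1}{2} \cdot \frac{1}{57} \left(-73\right)\right) + 3194 = \left(i \sqrt{215} - \frac{73}{114}\right) + 3194 = \left(- \frac{73}{114} + i \sqrt{215}\right) + 3194 = \frac{364043}{114} + i \sqrt{215}$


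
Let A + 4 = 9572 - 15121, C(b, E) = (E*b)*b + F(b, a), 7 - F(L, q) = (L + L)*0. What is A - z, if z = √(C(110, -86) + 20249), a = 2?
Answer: -5553 - 2*I*√255086 ≈ -5553.0 - 1010.1*I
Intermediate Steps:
F(L, q) = 7 (F(L, q) = 7 - (L + L)*0 = 7 - 2*L*0 = 7 - 1*0 = 7 + 0 = 7)
C(b, E) = 7 + E*b² (C(b, E) = (E*b)*b + 7 = E*b² + 7 = 7 + E*b²)
A = -5553 (A = -4 + (9572 - 15121) = -4 - 5549 = -5553)
z = 2*I*√255086 (z = √((7 - 86*110²) + 20249) = √((7 - 86*12100) + 20249) = √((7 - 1040600) + 20249) = √(-1040593 + 20249) = √(-1020344) = 2*I*√255086 ≈ 1010.1*I)
A - z = -5553 - 2*I*√255086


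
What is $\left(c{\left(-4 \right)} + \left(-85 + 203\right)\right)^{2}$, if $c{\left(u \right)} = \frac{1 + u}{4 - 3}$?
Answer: $13225$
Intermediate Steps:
$c{\left(u \right)} = 1 + u$ ($c{\left(u \right)} = \frac{1 + u}{1} = \left(1 + u\right) 1 = 1 + u$)
$\left(c{\left(-4 \right)} + \left(-85 + 203\right)\right)^{2} = \left(\left(1 - 4\right) + \left(-85 + 203\right)\right)^{2} = \left(-3 + 118\right)^{2} = 115^{2} = 13225$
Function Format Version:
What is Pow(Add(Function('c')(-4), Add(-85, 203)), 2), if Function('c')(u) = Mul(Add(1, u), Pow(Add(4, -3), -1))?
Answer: 13225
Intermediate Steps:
Function('c')(u) = Add(1, u) (Function('c')(u) = Mul(Add(1, u), Pow(1, -1)) = Mul(Add(1, u), 1) = Add(1, u))
Pow(Add(Function('c')(-4), Add(-85, 203)), 2) = Pow(Add(Add(1, -4), Add(-85, 203)), 2) = Pow(Add(-3, 118), 2) = Pow(115, 2) = 13225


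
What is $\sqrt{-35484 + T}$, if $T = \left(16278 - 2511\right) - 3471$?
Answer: $2 i \sqrt{6297} \approx 158.71 i$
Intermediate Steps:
$T = 10296$ ($T = 13767 - 3471 = 10296$)
$\sqrt{-35484 + T} = \sqrt{-35484 + 10296} = \sqrt{-25188} = 2 i \sqrt{6297}$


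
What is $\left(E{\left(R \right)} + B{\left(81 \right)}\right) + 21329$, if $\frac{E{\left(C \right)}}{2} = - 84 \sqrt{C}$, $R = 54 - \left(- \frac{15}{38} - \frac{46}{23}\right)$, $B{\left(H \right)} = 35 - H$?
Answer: $21283 - \frac{84 \sqrt{81434}}{19} \approx 20021.0$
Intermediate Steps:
$R = \frac{2143}{38}$ ($R = 54 - \left(\left(-15\right) \frac{1}{38} - 2\right) = 54 - \left(- \frac{15}{38} - 2\right) = 54 - - \frac{91}{38} = 54 + \frac{91}{38} = \frac{2143}{38} \approx 56.395$)
$E{\left(C \right)} = - 168 \sqrt{C}$ ($E{\left(C \right)} = 2 \left(- 84 \sqrt{C}\right) = - 168 \sqrt{C}$)
$\left(E{\left(R \right)} + B{\left(81 \right)}\right) + 21329 = \left(- 168 \sqrt{\frac{2143}{38}} + \left(35 - 81\right)\right) + 21329 = \left(- 168 \frac{\sqrt{81434}}{38} + \left(35 - 81\right)\right) + 21329 = \left(- \frac{84 \sqrt{81434}}{19} - 46\right) + 21329 = \left(-46 - \frac{84 \sqrt{81434}}{19}\right) + 21329 = 21283 - \frac{84 \sqrt{81434}}{19}$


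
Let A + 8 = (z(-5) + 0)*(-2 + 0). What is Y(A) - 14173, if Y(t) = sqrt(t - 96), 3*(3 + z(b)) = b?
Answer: -14173 + 2*I*sqrt(213)/3 ≈ -14173.0 + 9.7297*I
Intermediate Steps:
z(b) = -3 + b/3
A = 4/3 (A = -8 + ((-3 + (1/3)*(-5)) + 0)*(-2 + 0) = -8 + ((-3 - 5/3) + 0)*(-2) = -8 + (-14/3 + 0)*(-2) = -8 - 14/3*(-2) = -8 + 28/3 = 4/3 ≈ 1.3333)
Y(t) = sqrt(-96 + t)
Y(A) - 14173 = sqrt(-96 + 4/3) - 14173 = sqrt(-284/3) - 14173 = 2*I*sqrt(213)/3 - 14173 = -14173 + 2*I*sqrt(213)/3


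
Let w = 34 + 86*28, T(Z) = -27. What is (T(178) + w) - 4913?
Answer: -2498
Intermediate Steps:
w = 2442 (w = 34 + 2408 = 2442)
(T(178) + w) - 4913 = (-27 + 2442) - 4913 = 2415 - 4913 = -2498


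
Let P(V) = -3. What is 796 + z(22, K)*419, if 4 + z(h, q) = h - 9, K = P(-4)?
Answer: 4567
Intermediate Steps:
K = -3
z(h, q) = -13 + h (z(h, q) = -4 + (h - 9) = -4 + (-9 + h) = -13 + h)
796 + z(22, K)*419 = 796 + (-13 + 22)*419 = 796 + 9*419 = 796 + 3771 = 4567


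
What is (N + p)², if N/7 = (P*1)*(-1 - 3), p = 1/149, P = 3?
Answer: 156625225/22201 ≈ 7054.9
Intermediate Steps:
p = 1/149 ≈ 0.0067114
N = -84 (N = 7*((3*1)*(-1 - 3)) = 7*(3*(-4)) = 7*(-12) = -84)
(N + p)² = (-84 + 1/149)² = (-12515/149)² = 156625225/22201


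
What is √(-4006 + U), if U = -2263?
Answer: I*√6269 ≈ 79.177*I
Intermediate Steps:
√(-4006 + U) = √(-4006 - 2263) = √(-6269) = I*√6269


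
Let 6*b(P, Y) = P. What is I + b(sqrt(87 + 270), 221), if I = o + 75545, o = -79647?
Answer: -4102 + sqrt(357)/6 ≈ -4098.9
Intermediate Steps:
b(P, Y) = P/6
I = -4102 (I = -79647 + 75545 = -4102)
I + b(sqrt(87 + 270), 221) = -4102 + sqrt(87 + 270)/6 = -4102 + sqrt(357)/6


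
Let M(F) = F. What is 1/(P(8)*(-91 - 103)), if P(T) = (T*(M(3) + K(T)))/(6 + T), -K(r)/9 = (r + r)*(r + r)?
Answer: 7/1785576 ≈ 3.9203e-6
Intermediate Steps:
K(r) = -36*r**2 (K(r) = -9*(r + r)*(r + r) = -9*2*r*2*r = -36*r**2)
P(T) = T*(3 - 36*T**2)/(6 + T) (P(T) = (T*(3 - 36*T**2))/(6 + T) = T*(3 - 36*T**2)/(6 + T))
1/(P(8)*(-91 - 103)) = 1/(((-36*8**3 + 3*8)/(6 + 8))*(-91 - 103)) = 1/(((-36*512 + 24)/14)*(-194)) = 1/(((-18432 + 24)/14)*(-194)) = 1/(((1/14)*(-18408))*(-194)) = 1/(-9204/7*(-194)) = 1/(1785576/7) = 7/1785576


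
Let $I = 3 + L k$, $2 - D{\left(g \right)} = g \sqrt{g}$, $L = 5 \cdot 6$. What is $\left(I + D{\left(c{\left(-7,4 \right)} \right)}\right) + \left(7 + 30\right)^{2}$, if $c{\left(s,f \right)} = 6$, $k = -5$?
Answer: $1224 - 6 \sqrt{6} \approx 1209.3$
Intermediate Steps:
$L = 30$
$D{\left(g \right)} = 2 - g^{\frac{3}{2}}$ ($D{\left(g \right)} = 2 - g \sqrt{g} = 2 - g^{\frac{3}{2}}$)
$I = -147$ ($I = 3 + 30 \left(-5\right) = 3 - 150 = -147$)
$\left(I + D{\left(c{\left(-7,4 \right)} \right)}\right) + \left(7 + 30\right)^{2} = \left(-147 + \left(2 - 6^{\frac{3}{2}}\right)\right) + \left(7 + 30\right)^{2} = \left(-147 + \left(2 - 6 \sqrt{6}\right)\right) + 37^{2} = \left(-147 + \left(2 - 6 \sqrt{6}\right)\right) + 1369 = \left(-145 - 6 \sqrt{6}\right) + 1369 = 1224 - 6 \sqrt{6}$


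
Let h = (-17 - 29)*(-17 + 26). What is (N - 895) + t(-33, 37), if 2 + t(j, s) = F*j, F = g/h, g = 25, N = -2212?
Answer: -428767/138 ≈ -3107.0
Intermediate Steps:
h = -414 (h = -46*9 = -414)
F = -25/414 (F = 25/(-414) = 25*(-1/414) = -25/414 ≈ -0.060386)
t(j, s) = -2 - 25*j/414
(N - 895) + t(-33, 37) = (-2212 - 895) + (-2 - 25/414*(-33)) = -3107 + (-2 + 275/138) = -3107 - 1/138 = -428767/138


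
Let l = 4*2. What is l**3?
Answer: 512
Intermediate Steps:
l = 8
l**3 = 8**3 = 512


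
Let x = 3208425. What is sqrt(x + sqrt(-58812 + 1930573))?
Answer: sqrt(3208425 + sqrt(1871761)) ≈ 1791.6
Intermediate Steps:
sqrt(x + sqrt(-58812 + 1930573)) = sqrt(3208425 + sqrt(-58812 + 1930573)) = sqrt(3208425 + sqrt(1871761))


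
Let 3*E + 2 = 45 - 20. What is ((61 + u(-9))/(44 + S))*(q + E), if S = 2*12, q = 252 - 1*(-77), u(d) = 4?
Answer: 32825/102 ≈ 321.81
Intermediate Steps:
q = 329 (q = 252 + 77 = 329)
S = 24
E = 23/3 (E = -⅔ + (45 - 20)/3 = -⅔ + (⅓)*25 = -⅔ + 25/3 = 23/3 ≈ 7.6667)
((61 + u(-9))/(44 + S))*(q + E) = ((61 + 4)/(44 + 24))*(329 + 23/3) = (65/68)*(1010/3) = 32825/102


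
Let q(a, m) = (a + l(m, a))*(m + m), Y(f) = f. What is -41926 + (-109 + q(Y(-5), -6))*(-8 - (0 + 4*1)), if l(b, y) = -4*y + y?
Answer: -39178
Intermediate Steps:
l(b, y) = -3*y
q(a, m) = -4*a*m (q(a, m) = (a - 3*a)*(m + m) = (-2*a)*(2*m) = -4*a*m)
-41926 + (-109 + q(Y(-5), -6))*(-8 - (0 + 4*1)) = -41926 + (-109 - 4*(-5)*(-6))*(-8 - (0 + 4*1)) = -41926 + (-109 - 120)*(-8 - (0 + 4)) = -41926 - 229*(-8 - 1*4) = -41926 - 229*(-8 - 4) = -41926 - 229*(-12) = -41926 + 2748 = -39178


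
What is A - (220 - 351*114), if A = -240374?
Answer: -200580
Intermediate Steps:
A - (220 - 351*114) = -240374 - (220 - 351*114) = -240374 - (220 - 40014) = -240374 - 1*(-39794) = -240374 + 39794 = -200580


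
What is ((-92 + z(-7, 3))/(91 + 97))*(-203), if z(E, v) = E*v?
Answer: 22939/188 ≈ 122.02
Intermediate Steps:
((-92 + z(-7, 3))/(91 + 97))*(-203) = ((-92 - 7*3)/(91 + 97))*(-203) = ((-92 - 21)/188)*(-203) = -113*1/188*(-203) = -113/188*(-203) = 22939/188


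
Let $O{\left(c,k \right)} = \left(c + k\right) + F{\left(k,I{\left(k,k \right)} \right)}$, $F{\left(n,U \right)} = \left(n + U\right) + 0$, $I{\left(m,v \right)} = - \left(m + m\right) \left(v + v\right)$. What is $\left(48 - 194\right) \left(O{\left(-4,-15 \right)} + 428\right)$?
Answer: $73876$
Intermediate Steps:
$I{\left(m,v \right)} = - 4 m v$ ($I{\left(m,v \right)} = - 2 m 2 v = - 4 m v$)
$F{\left(n,U \right)} = U + n$ ($F{\left(n,U \right)} = \left(U + n\right) + 0 = U + n$)
$O{\left(c,k \right)} = c - 4 k^{2} + 2 k$ ($O{\left(c,k \right)} = \left(c + k\right) + \left(- 4 k k + k\right) = \left(c + k\right) - \left(- k + 4 k^{2}\right) = c - 4 k^{2} + 2 k$)
$\left(48 - 194\right) \left(O{\left(-4,-15 \right)} + 428\right) = \left(48 - 194\right) \left(\left(-4 - 4 \left(-15\right)^{2} + 2 \left(-15\right)\right) + 428\right) = - 146 \left(\left(-4 - 900 - 30\right) + 428\right) = - 146 \left(-934 + 428\right) = \left(-146\right) \left(-506\right) = 73876$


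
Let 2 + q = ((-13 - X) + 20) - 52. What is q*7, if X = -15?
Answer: -224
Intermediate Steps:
q = -32 (q = -2 + (((-13 - 1*(-15)) + 20) - 52) = -2 + (((-13 + 15) + 20) - 52) = -2 + ((2 + 20) - 52) = -2 + (22 - 52) = -2 - 30 = -32)
q*7 = -32*7 = -224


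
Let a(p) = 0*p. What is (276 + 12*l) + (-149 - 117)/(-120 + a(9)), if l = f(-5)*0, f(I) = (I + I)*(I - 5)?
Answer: 16693/60 ≈ 278.22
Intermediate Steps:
f(I) = 2*I*(-5 + I) (f(I) = (2*I)*(-5 + I) = 2*I*(-5 + I))
l = 0 (l = (2*(-5)*(-5 - 5))*0 = (2*(-5)*(-10))*0 = 100*0 = 0)
a(p) = 0
(276 + 12*l) + (-149 - 117)/(-120 + a(9)) = (276 + 12*0) + (-149 - 117)/(-120 + 0) = (276 + 0) - 266/(-120) = 276 - 266*(-1/120) = 276 + 133/60 = 16693/60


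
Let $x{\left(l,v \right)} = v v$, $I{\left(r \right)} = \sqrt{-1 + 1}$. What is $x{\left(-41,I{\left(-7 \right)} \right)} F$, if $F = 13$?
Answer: $0$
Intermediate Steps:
$I{\left(r \right)} = 0$ ($I{\left(r \right)} = \sqrt{0} = 0$)
$x{\left(l,v \right)} = v^{2}$
$x{\left(-41,I{\left(-7 \right)} \right)} F = 0^{2} \cdot 13 = 0 \cdot 13 = 0$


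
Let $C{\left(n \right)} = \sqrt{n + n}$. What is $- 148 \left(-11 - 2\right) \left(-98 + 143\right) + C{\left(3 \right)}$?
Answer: $86580 + \sqrt{6} \approx 86583.0$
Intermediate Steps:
$C{\left(n \right)} = \sqrt{2} \sqrt{n}$ ($C{\left(n \right)} = \sqrt{2 n} = \sqrt{2} \sqrt{n}$)
$- 148 \left(-11 - 2\right) \left(-98 + 143\right) + C{\left(3 \right)} = - 148 \left(-11 - 2\right) \left(-98 + 143\right) + \sqrt{2} \sqrt{3} = - 148 \left(\left(-13\right) 45\right) + \sqrt{6} = \left(-148\right) \left(-585\right) + \sqrt{6} = 86580 + \sqrt{6}$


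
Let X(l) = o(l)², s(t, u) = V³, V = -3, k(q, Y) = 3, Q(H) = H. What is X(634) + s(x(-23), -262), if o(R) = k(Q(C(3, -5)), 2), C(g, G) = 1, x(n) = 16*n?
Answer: -18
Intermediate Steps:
o(R) = 3
s(t, u) = -27 (s(t, u) = (-3)³ = -27)
X(l) = 9 (X(l) = 3² = 9)
X(634) + s(x(-23), -262) = 9 - 27 = -18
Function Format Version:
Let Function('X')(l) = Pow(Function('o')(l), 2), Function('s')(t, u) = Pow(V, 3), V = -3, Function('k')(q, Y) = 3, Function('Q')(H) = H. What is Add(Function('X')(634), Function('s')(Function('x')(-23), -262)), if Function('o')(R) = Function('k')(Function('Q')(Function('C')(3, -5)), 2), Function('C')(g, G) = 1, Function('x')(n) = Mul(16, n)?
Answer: -18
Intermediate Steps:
Function('o')(R) = 3
Function('s')(t, u) = -27 (Function('s')(t, u) = Pow(-3, 3) = -27)
Function('X')(l) = 9 (Function('X')(l) = Pow(3, 2) = 9)
Add(Function('X')(634), Function('s')(Function('x')(-23), -262)) = Add(9, -27) = -18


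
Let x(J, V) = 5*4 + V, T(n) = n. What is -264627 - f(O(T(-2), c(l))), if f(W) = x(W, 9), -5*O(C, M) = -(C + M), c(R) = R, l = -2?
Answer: -264656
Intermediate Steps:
x(J, V) = 20 + V
O(C, M) = C/5 + M/5 (O(C, M) = -(-1)*(C + M)/5 = -(-C - M)/5 = C/5 + M/5)
f(W) = 29 (f(W) = 20 + 9 = 29)
-264627 - f(O(T(-2), c(l))) = -264627 - 1*29 = -264627 - 29 = -264656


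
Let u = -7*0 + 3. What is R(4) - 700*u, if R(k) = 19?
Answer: -2081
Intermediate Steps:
u = 3 (u = 0 + 3 = 3)
R(4) - 700*u = 19 - 700*3 = 19 - 2100 = -2081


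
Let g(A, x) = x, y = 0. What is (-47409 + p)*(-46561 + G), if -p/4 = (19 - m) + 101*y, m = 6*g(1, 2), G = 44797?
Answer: 83678868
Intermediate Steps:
m = 12 (m = 6*2 = 12)
p = -28 (p = -4*((19 - 1*12) + 101*0) = -4*((19 - 12) + 0) = -4*(7 + 0) = -4*7 = -28)
(-47409 + p)*(-46561 + G) = (-47409 - 28)*(-46561 + 44797) = -47437*(-1764) = 83678868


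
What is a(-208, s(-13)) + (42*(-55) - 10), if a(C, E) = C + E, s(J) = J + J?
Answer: -2554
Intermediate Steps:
s(J) = 2*J
a(-208, s(-13)) + (42*(-55) - 10) = (-208 + 2*(-13)) + (42*(-55) - 10) = (-208 - 26) + (-2310 - 10) = -234 - 2320 = -2554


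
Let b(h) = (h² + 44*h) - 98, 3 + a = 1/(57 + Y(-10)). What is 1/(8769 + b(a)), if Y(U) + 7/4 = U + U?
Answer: 19881/169964236 ≈ 0.00011697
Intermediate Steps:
Y(U) = -7/4 + 2*U (Y(U) = -7/4 + (U + U) = -7/4 + 2*U)
a = -419/141 (a = -3 + 1/(57 + (-7/4 + 2*(-10))) = -3 + 1/(57 + (-7/4 - 20)) = -3 + 1/(57 - 87/4) = -3 + 1/(141/4) = -3 + 4/141 = -419/141 ≈ -2.9716)
b(h) = -98 + h² + 44*h
1/(8769 + b(a)) = 1/(8769 + (-98 + (-419/141)² + 44*(-419/141))) = 1/(8769 + (-98 + 175561/19881 - 18436/141)) = 1/(8769 - 4372253/19881) = 1/(169964236/19881) = 19881/169964236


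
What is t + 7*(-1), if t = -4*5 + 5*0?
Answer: -27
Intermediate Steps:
t = -20 (t = -20 + 0 = -20)
t + 7*(-1) = -20 + 7*(-1) = -20 - 7 = -27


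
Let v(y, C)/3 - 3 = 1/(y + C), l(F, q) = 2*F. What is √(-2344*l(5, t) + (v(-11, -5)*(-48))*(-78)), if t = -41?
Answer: √9554 ≈ 97.745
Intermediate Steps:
v(y, C) = 9 + 3/(C + y) (v(y, C) = 9 + 3/(y + C) = 9 + 3/(C + y))
√(-2344*l(5, t) + (v(-11, -5)*(-48))*(-78)) = √(-4688*5 + ((3*(1 + 3*(-5) + 3*(-11))/(-5 - 11))*(-48))*(-78)) = √(-2344*10 + ((3*(1 - 15 - 33)/(-16))*(-48))*(-78)) = √(-23440 + ((3*(-1/16)*(-47))*(-48))*(-78)) = √(-23440 + ((141/16)*(-48))*(-78)) = √(-23440 - 423*(-78)) = √(-23440 + 32994) = √9554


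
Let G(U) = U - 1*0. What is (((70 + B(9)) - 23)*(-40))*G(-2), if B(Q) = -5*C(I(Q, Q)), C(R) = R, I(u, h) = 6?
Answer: 1360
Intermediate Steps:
G(U) = U (G(U) = U + 0 = U)
B(Q) = -30 (B(Q) = -5*6 = -30)
(((70 + B(9)) - 23)*(-40))*G(-2) = (((70 - 30) - 23)*(-40))*(-2) = ((40 - 23)*(-40))*(-2) = (17*(-40))*(-2) = -680*(-2) = 1360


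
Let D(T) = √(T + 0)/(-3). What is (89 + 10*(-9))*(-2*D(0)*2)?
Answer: 0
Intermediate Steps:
D(T) = -√T/3 (D(T) = √T*(-⅓) = -√T/3)
(89 + 10*(-9))*(-2*D(0)*2) = (89 + 10*(-9))*(-(-2)*√0/3*2) = (89 - 90)*(-(-2)*0/3*2) = -(-2*0)*2 = -0*2 = -1*0 = 0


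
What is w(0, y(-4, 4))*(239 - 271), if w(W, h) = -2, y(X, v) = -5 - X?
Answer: 64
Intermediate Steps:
w(0, y(-4, 4))*(239 - 271) = -2*(239 - 271) = -2*(-32) = 64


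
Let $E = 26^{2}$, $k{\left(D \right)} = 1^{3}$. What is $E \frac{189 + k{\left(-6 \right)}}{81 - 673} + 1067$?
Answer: $\frac{62903}{74} \approx 850.04$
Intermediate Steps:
$k{\left(D \right)} = 1$
$E = 676$
$E \frac{189 + k{\left(-6 \right)}}{81 - 673} + 1067 = 676 \frac{189 + 1}{81 - 673} + 1067 = 676 \frac{190}{-592} + 1067 = 676 \cdot 190 \left(- \frac{1}{592}\right) + 1067 = 676 \left(- \frac{95}{296}\right) + 1067 = - \frac{16055}{74} + 1067 = \frac{62903}{74}$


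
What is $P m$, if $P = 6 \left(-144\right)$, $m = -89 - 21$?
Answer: $95040$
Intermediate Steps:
$m = -110$
$P = -864$
$P m = \left(-864\right) \left(-110\right) = 95040$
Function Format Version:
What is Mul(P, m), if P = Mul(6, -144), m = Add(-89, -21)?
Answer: 95040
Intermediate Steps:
m = -110
P = -864
Mul(P, m) = Mul(-864, -110) = 95040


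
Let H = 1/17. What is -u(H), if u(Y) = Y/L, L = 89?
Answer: -1/1513 ≈ -0.00066094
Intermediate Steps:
H = 1/17 ≈ 0.058824
u(Y) = Y/89
-u(H) = -1/(89*17) = -1*1/1513 = -1/1513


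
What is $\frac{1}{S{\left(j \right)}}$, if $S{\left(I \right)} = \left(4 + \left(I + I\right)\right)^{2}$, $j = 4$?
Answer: $\frac{1}{144} \approx 0.0069444$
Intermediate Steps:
$S{\left(I \right)} = \left(4 + 2 I\right)^{2}$
$\frac{1}{S{\left(j \right)}} = \frac{1}{4 \left(2 + 4\right)^{2}} = \frac{1}{4 \cdot 6^{2}} = \frac{1}{4 \cdot 36} = \frac{1}{144}$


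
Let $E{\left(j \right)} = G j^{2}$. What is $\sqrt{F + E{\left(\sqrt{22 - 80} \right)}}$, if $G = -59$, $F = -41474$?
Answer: $6 i \sqrt{1057} \approx 195.07 i$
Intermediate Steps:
$E{\left(j \right)} = - 59 j^{2}$
$\sqrt{F + E{\left(\sqrt{22 - 80} \right)}} = \sqrt{-41474 - 59 \left(\sqrt{22 - 80}\right)^{2}} = \sqrt{-41474 - 59 \left(\sqrt{-58}\right)^{2}} = \sqrt{-41474 - 59 \left(i \sqrt{58}\right)^{2}} = \sqrt{-41474 - -3422} = \sqrt{-41474 + 3422} = \sqrt{-38052} = 6 i \sqrt{1057}$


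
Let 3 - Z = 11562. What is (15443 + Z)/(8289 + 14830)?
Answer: 3884/23119 ≈ 0.16800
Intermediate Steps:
Z = -11559 (Z = 3 - 1*11562 = 3 - 11562 = -11559)
(15443 + Z)/(8289 + 14830) = (15443 - 11559)/(8289 + 14830) = 3884/23119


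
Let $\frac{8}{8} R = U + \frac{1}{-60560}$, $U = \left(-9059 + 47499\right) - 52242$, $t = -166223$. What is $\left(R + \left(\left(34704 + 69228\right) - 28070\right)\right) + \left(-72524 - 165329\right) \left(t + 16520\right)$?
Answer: $\frac{2156382310182639}{60560} \approx 3.5607 \cdot 10^{10}$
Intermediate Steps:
$U = -13802$ ($U = 38440 - 52242 = -13802$)
$R = - \frac{835849121}{60560}$ ($R = -13802 + \frac{1}{-60560} = -13802 - \frac{1}{60560} = - \frac{835849121}{60560} \approx -13802.0$)
$\left(R + \left(\left(34704 + 69228\right) - 28070\right)\right) + \left(-72524 - 165329\right) \left(t + 16520\right) = \left(- \frac{835849121}{60560} + \left(\left(34704 + 69228\right) - 28070\right)\right) + \left(-72524 - 165329\right) \left(-166223 + 16520\right) = \left(- \frac{835849121}{60560} + \left(103932 - 28070\right)\right) - -35607307659 = \left(- \frac{835849121}{60560} + 75862\right) + 35607307659 = \frac{3758353599}{60560} + 35607307659 = \frac{2156382310182639}{60560}$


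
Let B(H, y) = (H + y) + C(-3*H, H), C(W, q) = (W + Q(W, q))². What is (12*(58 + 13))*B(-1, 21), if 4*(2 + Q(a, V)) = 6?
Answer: 22365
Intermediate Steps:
Q(a, V) = -½ (Q(a, V) = -2 + (¼)*6 = -2 + 3/2 = -½)
C(W, q) = (-½ + W)² (C(W, q) = (W - ½)² = (-½ + W)²)
B(H, y) = H + y + (-1 - 6*H)²/4 (B(H, y) = (H + y) + (-1 + 2*(-3*H))²/4 = (H + y) + (-1 - 6*H)²/4 = H + y + (-1 - 6*H)²/4)
(12*(58 + 13))*B(-1, 21) = (12*(58 + 13))*(-1 + 21 + (1 + 6*(-1))²/4) = (12*71)*(-1 + 21 + (1 - 6)²/4) = 852*(-1 + 21 + (¼)*(-5)²) = 852*(-1 + 21 + (¼)*25) = 852*(-1 + 21 + 25/4) = 852*(105/4) = 22365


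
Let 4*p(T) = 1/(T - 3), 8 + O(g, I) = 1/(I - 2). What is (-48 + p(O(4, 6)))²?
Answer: 4264225/1849 ≈ 2306.2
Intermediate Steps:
O(g, I) = -8 + 1/(-2 + I) (O(g, I) = -8 + 1/(I - 2) = -8 + 1/(-2 + I))
p(T) = 1/(4*(-3 + T)) (p(T) = 1/(4*(T - 3)) = 1/(4*(-3 + T)))
(-48 + p(O(4, 6)))² = (-48 + 1/(4*(-3 + (17 - 8*6)/(-2 + 6))))² = (-48 + 1/(4*(-3 + (17 - 48)/4)))² = (-48 + 1/(4*(-3 + (¼)*(-31))))² = (-48 + 1/(4*(-3 - 31/4)))² = (-48 + 1/(4*(-43/4)))² = (-48 + (¼)*(-4/43))² = (-48 - 1/43)² = (-2065/43)² = 4264225/1849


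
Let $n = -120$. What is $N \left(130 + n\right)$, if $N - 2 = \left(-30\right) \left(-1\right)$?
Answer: $320$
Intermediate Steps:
$N = 32$ ($N = 2 - -30 = 2 + 30 = 32$)
$N \left(130 + n\right) = 32 \left(130 - 120\right) = 32 \cdot 10 = 320$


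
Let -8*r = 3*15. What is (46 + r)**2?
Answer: 104329/64 ≈ 1630.1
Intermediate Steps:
r = -45/8 (r = -3*15/8 = -1/8*45 = -45/8 ≈ -5.6250)
(46 + r)**2 = (46 - 45/8)**2 = (323/8)**2 = 104329/64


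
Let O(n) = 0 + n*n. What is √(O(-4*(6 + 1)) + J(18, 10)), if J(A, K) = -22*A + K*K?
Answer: 2*√122 ≈ 22.091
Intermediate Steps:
J(A, K) = K² - 22*A (J(A, K) = -22*A + K² = K² - 22*A)
O(n) = n² (O(n) = 0 + n² = n²)
√(O(-4*(6 + 1)) + J(18, 10)) = √((-4*(6 + 1))² + (10² - 22*18)) = √((-4*7)² + (100 - 396)) = √((-28)² - 296) = √(784 - 296) = √488 = 2*√122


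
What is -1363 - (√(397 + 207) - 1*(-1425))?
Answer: -2788 - 2*√151 ≈ -2812.6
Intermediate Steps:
-1363 - (√(397 + 207) - 1*(-1425)) = -1363 - (√604 + 1425) = -1363 - (2*√151 + 1425) = -1363 - (1425 + 2*√151) = -1363 + (-1425 - 2*√151) = -2788 - 2*√151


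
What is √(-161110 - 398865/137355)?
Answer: 3*I*√1501046839353/9157 ≈ 401.39*I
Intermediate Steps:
√(-161110 - 398865/137355) = √(-161110 - 398865*1/137355) = √(-161110 - 26591/9157) = √(-1475310861/9157) = 3*I*√1501046839353/9157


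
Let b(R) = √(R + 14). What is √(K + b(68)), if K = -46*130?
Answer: √(-5980 + √82) ≈ 77.272*I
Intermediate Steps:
K = -5980
b(R) = √(14 + R)
√(K + b(68)) = √(-5980 + √(14 + 68)) = √(-5980 + √82)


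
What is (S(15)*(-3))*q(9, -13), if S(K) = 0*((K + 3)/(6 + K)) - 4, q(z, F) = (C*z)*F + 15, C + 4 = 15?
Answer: -15264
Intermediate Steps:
C = 11 (C = -4 + 15 = 11)
q(z, F) = 15 + 11*F*z (q(z, F) = (11*z)*F + 15 = 11*F*z + 15 = 15 + 11*F*z)
S(K) = -4 (S(K) = 0*((3 + K)/(6 + K)) - 4 = 0 - 4 = -4)
(S(15)*(-3))*q(9, -13) = (-4*(-3))*(15 + 11*(-13)*9) = 12*(15 - 1287) = 12*(-1272) = -15264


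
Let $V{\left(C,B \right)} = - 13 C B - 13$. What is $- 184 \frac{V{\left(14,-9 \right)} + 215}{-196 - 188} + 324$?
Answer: $\frac{3617}{3} \approx 1205.7$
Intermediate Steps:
$V{\left(C,B \right)} = -13 - 13 B C$ ($V{\left(C,B \right)} = - 13 B C - 13 = -13 - 13 B C$)
$- 184 \frac{V{\left(14,-9 \right)} + 215}{-196 - 188} + 324 = - 184 \frac{\left(-13 - \left(-117\right) 14\right) + 215}{-196 - 188} + 324 = - 184 \frac{\left(-13 + 1638\right) + 215}{-384} + 324 = - 184 \left(1625 + 215\right) \left(- \frac{1}{384}\right) + 324 = - 184 \cdot 1840 \left(- \frac{1}{384}\right) + 324 = \left(-184\right) \left(- \frac{115}{24}\right) + 324 = \frac{2645}{3} + 324 = \frac{3617}{3}$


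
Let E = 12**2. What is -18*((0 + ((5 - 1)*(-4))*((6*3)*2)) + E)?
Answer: 7776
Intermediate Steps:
E = 144
-18*((0 + ((5 - 1)*(-4))*((6*3)*2)) + E) = -18*((0 + ((5 - 1)*(-4))*((6*3)*2)) + 144) = -18*((0 + (4*(-4))*(18*2)) + 144) = -18*((0 - 16*36) + 144) = -18*((0 - 576) + 144) = -18*(-576 + 144) = -18*(-432) = 7776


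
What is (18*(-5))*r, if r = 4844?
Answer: -435960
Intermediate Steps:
(18*(-5))*r = (18*(-5))*4844 = -90*4844 = -435960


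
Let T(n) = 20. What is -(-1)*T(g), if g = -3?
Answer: 20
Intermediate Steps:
-(-1)*T(g) = -(-1)*20 = -1*(-20) = 20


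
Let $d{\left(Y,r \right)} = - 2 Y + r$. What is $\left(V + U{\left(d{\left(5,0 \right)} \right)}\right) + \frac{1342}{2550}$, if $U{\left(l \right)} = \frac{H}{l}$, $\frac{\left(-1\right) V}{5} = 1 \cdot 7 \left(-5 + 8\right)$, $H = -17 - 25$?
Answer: $- \frac{127849}{1275} \approx -100.27$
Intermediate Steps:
$H = -42$ ($H = -17 - 25 = -42$)
$d{\left(Y,r \right)} = r - 2 Y$
$V = -105$ ($V = - 5 \cdot 1 \cdot 7 \left(-5 + 8\right) = - 5 \cdot 7 \cdot 3 = \left(-5\right) 21 = -105$)
$U{\left(l \right)} = - \frac{42}{l}$
$\left(V + U{\left(d{\left(5,0 \right)} \right)}\right) + \frac{1342}{2550} = \left(-105 - \frac{42}{0 - 10}\right) + \frac{1342}{2550} = \left(-105 - \frac{42}{0 - 10}\right) + 1342 \cdot \frac{1}{2550} = \left(-105 - \frac{42}{-10}\right) + \frac{671}{1275} = \left(-105 - - \frac{21}{5}\right) + \frac{671}{1275} = \left(-105 + \frac{21}{5}\right) + \frac{671}{1275} = - \frac{504}{5} + \frac{671}{1275} = - \frac{127849}{1275}$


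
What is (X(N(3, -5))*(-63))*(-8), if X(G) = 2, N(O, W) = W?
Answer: 1008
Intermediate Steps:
(X(N(3, -5))*(-63))*(-8) = (2*(-63))*(-8) = -126*(-8) = 1008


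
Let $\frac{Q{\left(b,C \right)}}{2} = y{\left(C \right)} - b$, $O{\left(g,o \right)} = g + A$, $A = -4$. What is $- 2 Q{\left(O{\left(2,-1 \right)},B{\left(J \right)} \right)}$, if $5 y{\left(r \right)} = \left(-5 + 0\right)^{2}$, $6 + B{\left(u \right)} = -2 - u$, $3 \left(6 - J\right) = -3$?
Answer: $-28$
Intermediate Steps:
$J = 7$ ($J = 6 - -1 = 6 + 1 = 7$)
$B{\left(u \right)} = -8 - u$ ($B{\left(u \right)} = -6 - \left(2 + u\right) = -8 - u$)
$O{\left(g,o \right)} = -4 + g$ ($O{\left(g,o \right)} = g - 4 = -4 + g$)
$y{\left(r \right)} = 5$ ($y{\left(r \right)} = \frac{\left(-5 + 0\right)^{2}}{5} = \frac{\left(-5\right)^{2}}{5} = \frac{1}{5} \cdot 25 = 5$)
$Q{\left(b,C \right)} = 10 - 2 b$ ($Q{\left(b,C \right)} = 2 \left(5 - b\right) = 10 - 2 b$)
$- 2 Q{\left(O{\left(2,-1 \right)},B{\left(J \right)} \right)} = - 2 \left(10 - 2 \left(-4 + 2\right)\right) = - 2 \left(10 - -4\right) = - 2 \left(10 + 4\right) = \left(-2\right) 14 = -28$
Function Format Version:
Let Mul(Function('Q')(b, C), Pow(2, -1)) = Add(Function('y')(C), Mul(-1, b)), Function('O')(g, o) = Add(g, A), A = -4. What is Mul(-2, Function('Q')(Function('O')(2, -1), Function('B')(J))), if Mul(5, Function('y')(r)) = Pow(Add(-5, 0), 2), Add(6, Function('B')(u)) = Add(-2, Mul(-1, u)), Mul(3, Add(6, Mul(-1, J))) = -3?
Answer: -28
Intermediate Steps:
J = 7 (J = Add(6, Mul(Rational(-1, 3), -3)) = Add(6, 1) = 7)
Function('B')(u) = Add(-8, Mul(-1, u)) (Function('B')(u) = Add(-6, Add(-2, Mul(-1, u))) = Add(-8, Mul(-1, u)))
Function('O')(g, o) = Add(-4, g) (Function('O')(g, o) = Add(g, -4) = Add(-4, g))
Function('y')(r) = 5 (Function('y')(r) = Mul(Rational(1, 5), Pow(Add(-5, 0), 2)) = Mul(Rational(1, 5), Pow(-5, 2)) = Mul(Rational(1, 5), 25) = 5)
Function('Q')(b, C) = Add(10, Mul(-2, b)) (Function('Q')(b, C) = Mul(2, Add(5, Mul(-1, b))) = Add(10, Mul(-2, b)))
Mul(-2, Function('Q')(Function('O')(2, -1), Function('B')(J))) = Mul(-2, Add(10, Mul(-2, Add(-4, 2)))) = Mul(-2, Add(10, Mul(-2, -2))) = Mul(-2, Add(10, 4)) = Mul(-2, 14) = -28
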